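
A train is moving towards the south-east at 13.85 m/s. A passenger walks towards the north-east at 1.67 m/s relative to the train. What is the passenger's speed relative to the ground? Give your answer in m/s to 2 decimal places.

13.95 m/s

Taking east as x and north as y: train velocity = (9.793, -9.793) m/s; passenger velocity relative to train = (1.181, 1.181) m/s.
Velocity relative to ground = (9.793, -9.793) + (1.181, 1.181) = (10.974, -8.613) m/s.
Speed = |(10.974, -8.613)| = 13.950 m/s.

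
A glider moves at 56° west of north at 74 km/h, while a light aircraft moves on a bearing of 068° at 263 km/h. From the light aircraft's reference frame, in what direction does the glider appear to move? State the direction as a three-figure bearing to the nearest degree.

259°

Taking east as x and north as y: glider velocity = (-61.349, 41.380) km/h; light aircraft velocity = (243.849, 98.522) km/h.
Velocity of glider relative to light aircraft = (-61.349, 41.380) − (243.849, 98.522) = (-305.198, -57.141) km/h.
Bearing = atan2(-305.20, -57.14) = 259.40° clockwise from north.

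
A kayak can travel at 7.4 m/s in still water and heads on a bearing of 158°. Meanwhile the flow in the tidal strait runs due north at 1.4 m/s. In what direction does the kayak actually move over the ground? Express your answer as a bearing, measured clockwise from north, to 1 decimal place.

153.1°

Taking east as x and north as y: velocity relative to the water = (2.772, -6.861) m/s; the water relative to ground = (0.000, 1.400) m/s.
Velocity relative to ground = (2.772, -6.861) + (0.000, 1.400) = (2.772, -5.461) m/s.
Bearing = atan2(2.77, -5.46) = 153.09° clockwise from north.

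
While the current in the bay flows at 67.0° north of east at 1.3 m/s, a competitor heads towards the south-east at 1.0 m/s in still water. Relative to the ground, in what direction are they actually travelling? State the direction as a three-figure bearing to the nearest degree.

068°

Taking east as x and north as y: velocity relative to the water = (0.707, -0.707) m/s; the water relative to ground = (0.508, 1.197) m/s.
Velocity relative to ground = (0.707, -0.707) + (0.508, 1.197) = (1.215, 0.490) m/s.
Bearing = atan2(1.22, 0.49) = 68.06° clockwise from north.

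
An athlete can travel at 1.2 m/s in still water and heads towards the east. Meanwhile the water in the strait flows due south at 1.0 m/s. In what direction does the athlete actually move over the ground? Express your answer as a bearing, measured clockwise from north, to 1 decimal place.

Taking east as x and north as y: velocity relative to the water = (1.200, 0.000) m/s; the water relative to ground = (0.000, -1.000) m/s.
Velocity relative to ground = (1.200, 0.000) + (0.000, -1.000) = (1.200, -1.000) m/s.
Bearing = atan2(1.20, -1.00) = 129.81° clockwise from north.

129.8°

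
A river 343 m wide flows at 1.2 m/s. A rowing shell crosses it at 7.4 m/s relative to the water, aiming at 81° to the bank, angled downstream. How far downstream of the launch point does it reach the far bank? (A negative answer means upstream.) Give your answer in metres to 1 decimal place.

Perpendicular speed = 7.309 m/s; crossing time = 343 / 7.309 = 46.929 s.
Net downstream speed = 2.358 m/s.
Drift = 2.358 × 46.929 = 110.641 m (downstream).

110.6 m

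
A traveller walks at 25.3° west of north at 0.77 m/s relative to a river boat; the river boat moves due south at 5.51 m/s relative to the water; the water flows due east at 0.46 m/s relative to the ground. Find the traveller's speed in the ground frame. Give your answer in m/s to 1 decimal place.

In east/north components (m/s): traveller relative to river boat = (-0.329, 0.696); river boat relative to water = (0.000, -5.510); water relative to ground = (0.460, 0.000).
Sum = (0.131, -4.814) m/s.
Speed = |(0.131, -4.814)| = 4.816 m/s.

4.8 m/s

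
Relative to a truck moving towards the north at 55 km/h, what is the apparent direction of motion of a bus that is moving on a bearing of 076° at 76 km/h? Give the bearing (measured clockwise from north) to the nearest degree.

116°

Taking east as x and north as y: bus velocity = (73.742, 18.386) km/h; truck velocity = (0.000, 55.000) km/h.
Velocity of bus relative to truck = (73.742, 18.386) − (0.000, 55.000) = (73.742, -36.614) km/h.
Bearing = atan2(73.74, -36.61) = 116.40° clockwise from north.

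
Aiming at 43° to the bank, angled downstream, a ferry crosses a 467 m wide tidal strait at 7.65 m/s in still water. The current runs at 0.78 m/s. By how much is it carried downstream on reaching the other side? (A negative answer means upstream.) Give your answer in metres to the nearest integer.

Perpendicular speed = 5.217 m/s; crossing time = 467 / 5.217 = 89.510 s.
Net downstream speed = 6.375 m/s.
Drift = 6.375 × 89.510 = 570.614 m (downstream).

571 m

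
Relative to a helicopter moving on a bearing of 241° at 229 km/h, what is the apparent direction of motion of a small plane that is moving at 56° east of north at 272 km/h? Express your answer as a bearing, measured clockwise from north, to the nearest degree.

Taking east as x and north as y: small plane velocity = (225.498, 152.100) km/h; helicopter velocity = (-200.288, -111.021) km/h.
Velocity of small plane relative to helicopter = (225.498, 152.100) − (-200.288, -111.021) = (425.786, 263.122) km/h.
Bearing = atan2(425.79, 263.12) = 58.29° clockwise from north.

058°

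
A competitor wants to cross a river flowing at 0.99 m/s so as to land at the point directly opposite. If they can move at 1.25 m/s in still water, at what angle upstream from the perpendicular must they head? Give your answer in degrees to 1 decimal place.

52.4°

To cancel the current, the upstream component of the competitor's velocity must equal the flow: 1.25 sin θ = 0.99.
sin θ = 0.99 / 1.25 = 0.7920.
θ = arcsin(0.7920) = 52.373°.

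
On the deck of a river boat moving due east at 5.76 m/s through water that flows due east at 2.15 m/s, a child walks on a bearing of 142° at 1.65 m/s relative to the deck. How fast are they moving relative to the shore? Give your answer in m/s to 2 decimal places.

9.02 m/s

In east/north components (m/s): child relative to river boat = (1.016, -1.300); river boat relative to water = (5.760, 0.000); water relative to ground = (2.150, 0.000).
Sum = (8.926, -1.300) m/s.
Speed = |(8.926, -1.300)| = 9.020 m/s.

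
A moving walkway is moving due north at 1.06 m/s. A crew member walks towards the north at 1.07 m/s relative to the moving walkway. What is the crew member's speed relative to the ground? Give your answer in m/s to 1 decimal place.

2.1 m/s

Taking east as x and north as y: moving walkway velocity = (0.000, 1.060) m/s; crew member velocity relative to moving walkway = (0.000, 1.070) m/s.
Velocity relative to ground = (0.000, 1.060) + (0.000, 1.070) = (0.000, 2.130) m/s.
Speed = |(0.000, 2.130)| = 2.130 m/s.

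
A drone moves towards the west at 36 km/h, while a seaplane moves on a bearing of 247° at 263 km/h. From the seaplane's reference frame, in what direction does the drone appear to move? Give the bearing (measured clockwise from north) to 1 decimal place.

063.5°

Taking east as x and north as y: drone velocity = (-36.000, 0.000) km/h; seaplane velocity = (-242.093, -102.762) km/h.
Velocity of drone relative to seaplane = (-36.000, 0.000) − (-242.093, -102.762) = (206.093, 102.762) km/h.
Bearing = atan2(206.09, 102.76) = 63.50° clockwise from north.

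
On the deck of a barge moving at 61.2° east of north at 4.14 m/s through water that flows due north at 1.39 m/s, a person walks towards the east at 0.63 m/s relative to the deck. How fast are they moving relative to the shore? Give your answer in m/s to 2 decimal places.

5.44 m/s

In east/north components (m/s): person relative to barge = (0.630, 0.000); barge relative to water = (3.628, 1.994); water relative to ground = (0.000, 1.390).
Sum = (4.258, 3.384) m/s.
Speed = |(4.258, 3.384)| = 5.439 m/s.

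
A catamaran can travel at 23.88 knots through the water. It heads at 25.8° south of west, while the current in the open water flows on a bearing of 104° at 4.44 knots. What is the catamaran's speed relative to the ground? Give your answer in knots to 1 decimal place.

Taking east as x and north as y: velocity relative to the water = (-21.500, -10.393) knots; the water relative to ground = (4.308, -1.074) knots.
Velocity relative to ground = (-21.500, -10.393) + (4.308, -1.074) = (-17.191, -11.467) knots.
Speed = |(-17.191, -11.467)| = 20.665 knots.

20.7 knots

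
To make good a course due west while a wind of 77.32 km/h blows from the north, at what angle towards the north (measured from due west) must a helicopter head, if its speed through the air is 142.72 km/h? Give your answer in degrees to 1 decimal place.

The wind pushes perpendicular to the desired track; the heading must have a component into the wind equal to 77.32 km/h: 142.72 sin θ = 77.32.
sin θ = 0.5418, so θ = 32.804°.

32.8°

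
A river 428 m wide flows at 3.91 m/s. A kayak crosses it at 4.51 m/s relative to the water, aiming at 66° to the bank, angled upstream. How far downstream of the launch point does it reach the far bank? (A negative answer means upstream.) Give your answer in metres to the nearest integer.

216 m

Perpendicular speed = 4.120 m/s; crossing time = 428 / 4.120 = 103.881 s.
Net downstream speed = 2.076 m/s.
Drift = 2.076 × 103.881 = 215.618 m (downstream).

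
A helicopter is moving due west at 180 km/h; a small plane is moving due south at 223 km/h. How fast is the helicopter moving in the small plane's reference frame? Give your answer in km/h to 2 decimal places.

286.58 km/h

Taking east as x and north as y: helicopter velocity = (-180.000, 0.000) km/h; small plane velocity = (0.000, -223.000) km/h.
Velocity of helicopter relative to small plane = (-180.000, 0.000) − (0.000, -223.000) = (-180.000, 223.000) km/h.
Magnitude = |(-180.000, 223.000)| = 286.582 km/h.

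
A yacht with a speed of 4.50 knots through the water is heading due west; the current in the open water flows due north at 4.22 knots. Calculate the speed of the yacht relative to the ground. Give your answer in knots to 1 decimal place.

6.2 knots

Taking east as x and north as y: velocity relative to the water = (-4.500, 0.000) knots; the water relative to ground = (0.000, 4.220) knots.
Velocity relative to ground = (-4.500, 0.000) + (0.000, 4.220) = (-4.500, 4.220) knots.
Speed = |(-4.500, 4.220)| = 6.169 knots.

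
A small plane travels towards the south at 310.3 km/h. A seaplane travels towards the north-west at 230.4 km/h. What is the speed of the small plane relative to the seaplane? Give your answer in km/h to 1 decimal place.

500.5 km/h

Taking east as x and north as y: small plane velocity = (0.000, -310.300) km/h; seaplane velocity = (-162.917, 162.917) km/h.
Velocity of small plane relative to seaplane = (0.000, -310.300) − (-162.917, 162.917) = (162.917, -473.217) km/h.
Magnitude = |(162.917, -473.217)| = 500.477 km/h.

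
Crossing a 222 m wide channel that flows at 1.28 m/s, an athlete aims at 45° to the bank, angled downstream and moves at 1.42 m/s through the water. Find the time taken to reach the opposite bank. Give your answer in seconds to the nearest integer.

The component of the athlete's velocity perpendicular to the bank is 1.42 × sin 45° = 1.004 m/s.
The flow acts along the bank and has no component across it.
Time = 222 / 1.004 = 221.095 s.

221 s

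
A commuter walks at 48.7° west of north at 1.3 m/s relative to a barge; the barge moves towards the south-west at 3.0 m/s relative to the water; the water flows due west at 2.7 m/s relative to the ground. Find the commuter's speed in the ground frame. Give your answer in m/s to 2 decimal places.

In east/north components (m/s): commuter relative to barge = (-0.977, 0.858); barge relative to water = (-2.121, -2.121); water relative to ground = (-2.700, 0.000).
Sum = (-5.798, -1.263) m/s.
Speed = |(-5.798, -1.263)| = 5.934 m/s.

5.93 m/s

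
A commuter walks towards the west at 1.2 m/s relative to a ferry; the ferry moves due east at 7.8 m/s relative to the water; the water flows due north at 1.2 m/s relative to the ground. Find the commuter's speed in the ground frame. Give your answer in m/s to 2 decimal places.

6.71 m/s

In east/north components (m/s): commuter relative to ferry = (-1.200, 0.000); ferry relative to water = (7.800, 0.000); water relative to ground = (0.000, 1.200).
Sum = (6.600, 1.200) m/s.
Speed = |(6.600, 1.200)| = 6.708 m/s.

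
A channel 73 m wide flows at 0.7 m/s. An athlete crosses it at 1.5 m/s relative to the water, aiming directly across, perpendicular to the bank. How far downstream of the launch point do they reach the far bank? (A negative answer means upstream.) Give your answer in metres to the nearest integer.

Perpendicular speed = 1.500 m/s; crossing time = 73 / 1.500 = 48.667 s.
Net downstream speed = 0.700 m/s.
Drift = 0.700 × 48.667 = 34.067 m (downstream).

34 m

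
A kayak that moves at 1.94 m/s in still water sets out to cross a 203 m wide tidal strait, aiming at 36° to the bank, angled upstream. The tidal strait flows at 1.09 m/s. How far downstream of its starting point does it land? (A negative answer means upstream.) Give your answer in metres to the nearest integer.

Perpendicular speed = 1.140 m/s; crossing time = 203 / 1.140 = 178.023 s.
Net downstream speed = -0.479 m/s.
Drift = -0.479 × 178.023 = -85.361 m (upstream).

-85 m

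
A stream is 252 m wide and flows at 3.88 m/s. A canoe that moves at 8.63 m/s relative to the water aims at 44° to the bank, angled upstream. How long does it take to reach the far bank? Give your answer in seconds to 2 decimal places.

42.04 s

The component of the canoe's velocity perpendicular to the bank is 8.63 × sin 44° = 5.995 m/s.
The current is parallel to the bank, so it does not affect the crossing time.
Time = 252 / 5.995 = 42.036 s.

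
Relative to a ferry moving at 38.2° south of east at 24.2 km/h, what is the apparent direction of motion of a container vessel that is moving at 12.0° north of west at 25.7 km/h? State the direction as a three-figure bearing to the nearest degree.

295°

Taking east as x and north as y: container vessel velocity = (-25.138, 5.343) km/h; ferry velocity = (19.018, -14.965) km/h.
Velocity of container vessel relative to ferry = (-25.138, 5.343) − (19.018, -14.965) = (-44.156, 20.309) km/h.
Bearing = atan2(-44.16, 20.31) = 294.70° clockwise from north.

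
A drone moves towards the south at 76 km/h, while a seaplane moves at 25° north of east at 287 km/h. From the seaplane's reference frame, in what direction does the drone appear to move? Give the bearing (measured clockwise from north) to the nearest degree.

Taking east as x and north as y: drone velocity = (0.000, -76.000) km/h; seaplane velocity = (260.110, 121.291) km/h.
Velocity of drone relative to seaplane = (0.000, -76.000) − (260.110, 121.291) = (-260.110, -197.291) km/h.
Bearing = atan2(-260.11, -197.29) = 232.82° clockwise from north.

233°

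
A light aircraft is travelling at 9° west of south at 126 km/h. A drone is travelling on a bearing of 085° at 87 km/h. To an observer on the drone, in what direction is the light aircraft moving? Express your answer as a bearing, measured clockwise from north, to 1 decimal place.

Taking east as x and north as y: light aircraft velocity = (-19.711, -124.449) km/h; drone velocity = (86.669, 7.583) km/h.
Velocity of light aircraft relative to drone = (-19.711, -124.449) − (86.669, 7.583) = (-106.380, -132.031) km/h.
Bearing = atan2(-106.38, -132.03) = 218.86° clockwise from north.

218.9°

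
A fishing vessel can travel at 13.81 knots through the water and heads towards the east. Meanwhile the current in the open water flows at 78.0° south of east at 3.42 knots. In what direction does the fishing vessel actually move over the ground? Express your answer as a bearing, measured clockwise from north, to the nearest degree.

Taking east as x and north as y: velocity relative to the water = (13.810, 0.000) knots; the water relative to ground = (0.711, -3.345) knots.
Velocity relative to ground = (13.810, 0.000) + (0.711, -3.345) = (14.521, -3.345) knots.
Bearing = atan2(14.52, -3.35) = 102.97° clockwise from north.

103°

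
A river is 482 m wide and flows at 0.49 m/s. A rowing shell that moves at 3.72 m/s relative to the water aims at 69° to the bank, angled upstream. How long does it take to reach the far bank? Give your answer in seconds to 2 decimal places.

The component of the rowing shell's velocity perpendicular to the bank is 3.72 × sin 69° = 3.473 m/s.
The flow acts along the bank and has no component across it.
Time = 482 / 3.473 = 138.788 s.

138.79 s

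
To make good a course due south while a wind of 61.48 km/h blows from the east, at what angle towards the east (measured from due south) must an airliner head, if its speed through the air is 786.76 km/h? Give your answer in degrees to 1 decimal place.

The wind pushes perpendicular to the desired track; the heading must have a component into the wind equal to 61.48 km/h: 786.76 sin θ = 61.48.
sin θ = 0.0781, so θ = 4.482°.

4.5°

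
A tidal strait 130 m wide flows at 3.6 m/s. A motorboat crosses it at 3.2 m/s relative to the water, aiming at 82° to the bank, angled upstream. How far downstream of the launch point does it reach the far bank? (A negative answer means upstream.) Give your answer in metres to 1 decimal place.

Perpendicular speed = 3.169 m/s; crossing time = 130 / 3.169 = 41.024 s.
Net downstream speed = 3.155 m/s.
Drift = 3.155 × 41.024 = 129.417 m (downstream).

129.4 m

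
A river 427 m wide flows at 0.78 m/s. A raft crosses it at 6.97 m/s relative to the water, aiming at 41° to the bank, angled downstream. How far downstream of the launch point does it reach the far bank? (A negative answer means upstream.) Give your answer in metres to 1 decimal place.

564.0 m

Perpendicular speed = 4.573 m/s; crossing time = 427 / 4.573 = 93.380 s.
Net downstream speed = 6.040 m/s.
Drift = 6.040 × 93.380 = 564.043 m (downstream).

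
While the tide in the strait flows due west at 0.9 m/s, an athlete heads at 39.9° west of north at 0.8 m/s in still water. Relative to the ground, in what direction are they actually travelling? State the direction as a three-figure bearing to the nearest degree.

Taking east as x and north as y: velocity relative to the water = (-0.513, 0.614) m/s; the water relative to ground = (-0.900, 0.000) m/s.
Velocity relative to ground = (-0.513, 0.614) + (-0.900, 0.000) = (-1.413, 0.614) m/s.
Bearing = atan2(-1.41, 0.61) = 293.48° clockwise from north.

293°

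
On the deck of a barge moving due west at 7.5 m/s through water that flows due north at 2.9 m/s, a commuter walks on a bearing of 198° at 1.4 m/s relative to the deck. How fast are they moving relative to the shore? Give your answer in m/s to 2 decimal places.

8.09 m/s

In east/north components (m/s): commuter relative to barge = (-0.433, -1.331); barge relative to water = (-7.500, 0.000); water relative to ground = (0.000, 2.900).
Sum = (-7.933, 1.569) m/s.
Speed = |(-7.933, 1.569)| = 8.086 m/s.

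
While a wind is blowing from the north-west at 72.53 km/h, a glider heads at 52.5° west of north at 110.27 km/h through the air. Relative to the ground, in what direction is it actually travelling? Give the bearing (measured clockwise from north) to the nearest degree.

Taking east as x and north as y: velocity relative to the air = (-87.483, 67.128) km/h; the air relative to ground = (51.286, -51.286) km/h.
Velocity relative to ground = (-87.483, 67.128) + (51.286, -51.286) = (-36.197, 15.842) km/h.
Bearing = atan2(-36.20, 15.84) = 293.64° clockwise from north.

294°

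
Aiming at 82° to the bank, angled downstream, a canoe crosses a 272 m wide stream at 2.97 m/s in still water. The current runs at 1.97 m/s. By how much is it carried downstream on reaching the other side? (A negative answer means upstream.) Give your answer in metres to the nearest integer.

220 m

Perpendicular speed = 2.941 m/s; crossing time = 272 / 2.941 = 92.483 s.
Net downstream speed = 2.383 m/s.
Drift = 2.383 × 92.483 = 220.418 m (downstream).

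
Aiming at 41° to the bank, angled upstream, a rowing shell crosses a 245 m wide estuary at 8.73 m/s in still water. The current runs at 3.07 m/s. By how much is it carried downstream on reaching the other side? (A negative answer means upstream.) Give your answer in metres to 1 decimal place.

Perpendicular speed = 5.727 m/s; crossing time = 245 / 5.727 = 42.777 s.
Net downstream speed = -3.519 m/s.
Drift = -3.519 × 42.777 = -150.515 m (upstream).

-150.5 m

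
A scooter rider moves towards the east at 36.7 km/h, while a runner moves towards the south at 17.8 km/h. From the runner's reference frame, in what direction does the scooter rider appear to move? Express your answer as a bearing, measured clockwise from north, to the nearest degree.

Taking east as x and north as y: scooter rider velocity = (36.700, 0.000) km/h; runner velocity = (0.000, -17.800) km/h.
Velocity of scooter rider relative to runner = (36.700, 0.000) − (0.000, -17.800) = (36.700, 17.800) km/h.
Bearing = atan2(36.70, 17.80) = 64.13° clockwise from north.

064°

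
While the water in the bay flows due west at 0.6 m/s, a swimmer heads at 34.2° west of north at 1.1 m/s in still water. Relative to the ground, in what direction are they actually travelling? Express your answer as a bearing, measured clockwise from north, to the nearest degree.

307°

Taking east as x and north as y: velocity relative to the water = (-0.618, 0.910) m/s; the water relative to ground = (-0.600, 0.000) m/s.
Velocity relative to ground = (-0.618, 0.910) + (-0.600, 0.000) = (-1.218, 0.910) m/s.
Bearing = atan2(-1.22, 0.91) = 306.75° clockwise from north.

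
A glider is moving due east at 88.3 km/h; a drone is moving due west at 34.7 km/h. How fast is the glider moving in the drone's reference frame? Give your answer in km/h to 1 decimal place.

123.0 km/h

Taking east as x and north as y: glider velocity = (88.300, 0.000) km/h; drone velocity = (-34.700, 0.000) km/h.
Velocity of glider relative to drone = (88.300, 0.000) − (-34.700, 0.000) = (123.000, 0.000) km/h.
Magnitude = |(123.000, 0.000)| = 123.000 km/h.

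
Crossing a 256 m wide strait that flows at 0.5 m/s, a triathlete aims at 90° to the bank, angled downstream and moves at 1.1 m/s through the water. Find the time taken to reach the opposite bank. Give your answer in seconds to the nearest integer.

233 s

The component of the triathlete's velocity perpendicular to the bank is 1.1 m/s.
Only the cross-stream component determines the crossing time; the current contributes nothing perpendicular to the bank.
Time = 256 / 1.100 = 232.727 s.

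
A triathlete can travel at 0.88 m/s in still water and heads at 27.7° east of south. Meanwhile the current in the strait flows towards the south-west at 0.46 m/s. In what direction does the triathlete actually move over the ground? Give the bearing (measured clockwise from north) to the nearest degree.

176°

Taking east as x and north as y: velocity relative to the water = (0.409, -0.779) m/s; the water relative to ground = (-0.325, -0.325) m/s.
Velocity relative to ground = (0.409, -0.779) + (-0.325, -0.325) = (0.084, -1.104) m/s.
Bearing = atan2(0.08, -1.10) = 175.66° clockwise from north.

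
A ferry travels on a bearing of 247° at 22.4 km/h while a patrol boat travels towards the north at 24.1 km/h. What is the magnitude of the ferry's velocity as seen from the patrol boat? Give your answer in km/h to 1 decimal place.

38.8 km/h

Taking east as x and north as y: ferry velocity = (-20.619, -8.752) km/h; patrol boat velocity = (0.000, 24.100) km/h.
Velocity of ferry relative to patrol boat = (-20.619, -8.752) − (0.000, 24.100) = (-20.619, -32.852) km/h.
Magnitude = |(-20.619, -32.852)| = 38.787 km/h.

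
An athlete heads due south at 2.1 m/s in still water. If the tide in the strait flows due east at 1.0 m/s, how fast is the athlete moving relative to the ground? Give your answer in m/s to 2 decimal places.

Taking east as x and north as y: velocity relative to the water = (0.000, -2.100) m/s; the water relative to ground = (1.000, 0.000) m/s.
Velocity relative to ground = (0.000, -2.100) + (1.000, 0.000) = (1.000, -2.100) m/s.
Speed = |(1.000, -2.100)| = 2.326 m/s.

2.33 m/s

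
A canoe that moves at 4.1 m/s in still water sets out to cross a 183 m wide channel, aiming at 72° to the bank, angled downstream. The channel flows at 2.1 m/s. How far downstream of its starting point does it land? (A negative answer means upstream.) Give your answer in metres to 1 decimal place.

Perpendicular speed = 3.899 m/s; crossing time = 183 / 3.899 = 46.931 s.
Net downstream speed = 3.367 m/s.
Drift = 3.367 × 46.931 = 158.016 m (downstream).

158.0 m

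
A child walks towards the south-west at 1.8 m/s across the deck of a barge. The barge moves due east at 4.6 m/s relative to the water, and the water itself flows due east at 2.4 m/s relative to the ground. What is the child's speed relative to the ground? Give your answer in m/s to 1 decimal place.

5.9 m/s

In east/north components (m/s): child relative to barge = (-1.273, -1.273); barge relative to water = (4.600, 0.000); water relative to ground = (2.400, 0.000).
Sum = (5.727, -1.273) m/s.
Speed = |(5.727, -1.273)| = 5.867 m/s.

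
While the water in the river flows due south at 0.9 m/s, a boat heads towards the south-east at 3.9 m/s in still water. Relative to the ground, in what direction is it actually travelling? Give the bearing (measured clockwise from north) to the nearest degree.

143°

Taking east as x and north as y: velocity relative to the water = (2.758, -2.758) m/s; the water relative to ground = (0.000, -0.900) m/s.
Velocity relative to ground = (2.758, -2.758) + (0.000, -0.900) = (2.758, -3.658) m/s.
Bearing = atan2(2.76, -3.66) = 142.99° clockwise from north.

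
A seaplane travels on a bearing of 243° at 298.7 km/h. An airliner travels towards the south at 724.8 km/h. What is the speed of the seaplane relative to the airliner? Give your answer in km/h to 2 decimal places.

646.51 km/h

Taking east as x and north as y: seaplane velocity = (-266.144, -135.607) km/h; airliner velocity = (0.000, -724.800) km/h.
Velocity of seaplane relative to airliner = (-266.144, -135.607) − (0.000, -724.800) = (-266.144, 589.193) km/h.
Magnitude = |(-266.144, 589.193)| = 646.514 km/h.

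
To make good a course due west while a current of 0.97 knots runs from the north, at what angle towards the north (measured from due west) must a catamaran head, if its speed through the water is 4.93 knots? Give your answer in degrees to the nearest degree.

The current pushes perpendicular to the desired track; the heading must have a component into the current equal to 0.97 knots: 4.93 sin θ = 0.97.
sin θ = 0.1968, so θ = 11.347°.

11°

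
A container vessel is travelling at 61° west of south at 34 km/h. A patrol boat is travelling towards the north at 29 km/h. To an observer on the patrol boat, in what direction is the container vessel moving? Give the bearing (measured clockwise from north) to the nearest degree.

213°

Taking east as x and north as y: container vessel velocity = (-29.737, -16.484) km/h; patrol boat velocity = (0.000, 29.000) km/h.
Velocity of container vessel relative to patrol boat = (-29.737, -16.484) − (0.000, 29.000) = (-29.737, -45.484) km/h.
Bearing = atan2(-29.74, -45.48) = 213.18° clockwise from north.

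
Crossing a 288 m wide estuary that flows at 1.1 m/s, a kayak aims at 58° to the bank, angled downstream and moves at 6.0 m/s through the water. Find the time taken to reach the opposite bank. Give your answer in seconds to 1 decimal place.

The component of the kayak's velocity perpendicular to the bank is 6.0 × sin 58° = 5.088 m/s.
The current is parallel to the bank, so it does not affect the crossing time.
Time = 288 / 5.088 = 56.601 s.

56.6 s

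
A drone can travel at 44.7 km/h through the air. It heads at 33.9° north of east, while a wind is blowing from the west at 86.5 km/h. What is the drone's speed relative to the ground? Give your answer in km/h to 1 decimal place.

Taking east as x and north as y: velocity relative to the air = (37.102, 24.931) km/h; the air relative to ground = (86.500, 0.000) km/h.
Velocity relative to ground = (37.102, 24.931) + (86.500, 0.000) = (123.602, 24.931) km/h.
Speed = |(123.602, 24.931)| = 126.091 km/h.

126.1 km/h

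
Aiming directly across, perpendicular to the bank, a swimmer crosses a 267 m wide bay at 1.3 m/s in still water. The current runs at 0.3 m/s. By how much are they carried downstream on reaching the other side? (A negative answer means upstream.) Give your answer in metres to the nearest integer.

Perpendicular speed = 1.300 m/s; crossing time = 267 / 1.300 = 205.385 s.
Net downstream speed = 0.300 m/s.
Drift = 0.300 × 205.385 = 61.615 m (downstream).

62 m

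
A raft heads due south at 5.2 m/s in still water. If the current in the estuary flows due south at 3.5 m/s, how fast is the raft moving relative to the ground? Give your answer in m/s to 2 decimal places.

Taking east as x and north as y: velocity relative to the water = (0.000, -5.200) m/s; the water relative to ground = (0.000, -3.500) m/s.
Velocity relative to ground = (0.000, -5.200) + (0.000, -3.500) = (0.000, -8.700) m/s.
Speed = |(0.000, -8.700)| = 8.700 m/s.

8.70 m/s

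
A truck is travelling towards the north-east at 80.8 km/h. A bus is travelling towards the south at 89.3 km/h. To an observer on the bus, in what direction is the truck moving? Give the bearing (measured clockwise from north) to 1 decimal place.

021.3°

Taking east as x and north as y: truck velocity = (57.134, 57.134) km/h; bus velocity = (0.000, -89.300) km/h.
Velocity of truck relative to bus = (57.134, 57.134) − (0.000, -89.300) = (57.134, 146.434) km/h.
Bearing = atan2(57.13, 146.43) = 21.31° clockwise from north.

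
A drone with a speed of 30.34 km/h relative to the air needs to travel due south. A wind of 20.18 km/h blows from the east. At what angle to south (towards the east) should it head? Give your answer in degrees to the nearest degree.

The wind pushes perpendicular to the desired track; the heading must have a component into the wind equal to 20.18 km/h: 30.34 sin θ = 20.18.
sin θ = 0.6651, so θ = 41.692°.

42°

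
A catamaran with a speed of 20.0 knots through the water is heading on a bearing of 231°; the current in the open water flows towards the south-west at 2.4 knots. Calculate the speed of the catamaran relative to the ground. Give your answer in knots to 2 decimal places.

22.39 knots

Taking east as x and north as y: velocity relative to the water = (-15.543, -12.586) knots; the water relative to ground = (-1.697, -1.697) knots.
Velocity relative to ground = (-15.543, -12.586) + (-1.697, -1.697) = (-17.240, -14.283) knots.
Speed = |(-17.240, -14.283)| = 22.388 knots.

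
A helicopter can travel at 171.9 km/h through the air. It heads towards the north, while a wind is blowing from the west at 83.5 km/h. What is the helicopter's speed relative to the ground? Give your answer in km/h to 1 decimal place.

Taking east as x and north as y: velocity relative to the air = (0.000, 171.900) km/h; the air relative to ground = (83.500, 0.000) km/h.
Velocity relative to ground = (0.000, 171.900) + (83.500, 0.000) = (83.500, 171.900) km/h.
Speed = |(83.500, 171.900)| = 191.107 km/h.

191.1 km/h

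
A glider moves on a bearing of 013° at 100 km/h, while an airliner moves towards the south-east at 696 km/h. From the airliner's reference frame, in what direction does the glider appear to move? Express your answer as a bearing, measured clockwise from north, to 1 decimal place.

321.5°

Taking east as x and north as y: glider velocity = (22.495, 97.437) km/h; airliner velocity = (492.146, -492.146) km/h.
Velocity of glider relative to airliner = (22.495, 97.437) − (492.146, -492.146) = (-469.651, 589.583) km/h.
Bearing = atan2(-469.65, 589.58) = 321.46° clockwise from north.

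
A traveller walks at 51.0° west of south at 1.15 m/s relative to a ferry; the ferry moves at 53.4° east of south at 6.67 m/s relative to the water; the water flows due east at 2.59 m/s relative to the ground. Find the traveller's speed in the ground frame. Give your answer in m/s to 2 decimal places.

In east/north components (m/s): traveller relative to ferry = (-0.894, -0.724); ferry relative to water = (5.355, -3.977); water relative to ground = (2.590, 0.000).
Sum = (7.051, -4.701) m/s.
Speed = |(7.051, -4.701)| = 8.474 m/s.

8.47 m/s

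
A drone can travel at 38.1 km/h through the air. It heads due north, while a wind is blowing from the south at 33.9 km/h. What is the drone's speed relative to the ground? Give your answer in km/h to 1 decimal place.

72.0 km/h

Taking east as x and north as y: velocity relative to the air = (0.000, 38.100) km/h; the air relative to ground = (0.000, 33.900) km/h.
Velocity relative to ground = (0.000, 38.100) + (0.000, 33.900) = (0.000, 72.000) km/h.
Speed = |(0.000, 72.000)| = 72.000 km/h.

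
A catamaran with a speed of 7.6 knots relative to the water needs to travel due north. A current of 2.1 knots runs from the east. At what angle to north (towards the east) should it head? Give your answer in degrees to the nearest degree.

16°

The current pushes perpendicular to the desired track; the heading must have a component into the current equal to 2.1 knots: 7.6 sin θ = 2.1.
sin θ = 0.2763, so θ = 16.040°.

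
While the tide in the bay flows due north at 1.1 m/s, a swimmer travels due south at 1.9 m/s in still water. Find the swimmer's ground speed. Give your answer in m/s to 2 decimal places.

0.80 m/s

Taking east as x and north as y: velocity relative to the water = (0.000, -1.900) m/s; the water relative to ground = (0.000, 1.100) m/s.
Velocity relative to ground = (0.000, -1.900) + (0.000, 1.100) = (0.000, -0.800) m/s.
Speed = |(0.000, -0.800)| = 0.800 m/s.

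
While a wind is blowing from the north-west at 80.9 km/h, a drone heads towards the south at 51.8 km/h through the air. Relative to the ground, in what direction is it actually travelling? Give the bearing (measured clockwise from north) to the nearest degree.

Taking east as x and north as y: velocity relative to the air = (0.000, -51.800) km/h; the air relative to ground = (57.205, -57.205) km/h.
Velocity relative to ground = (0.000, -51.800) + (57.205, -57.205) = (57.205, -109.005) km/h.
Bearing = atan2(57.20, -109.00) = 152.31° clockwise from north.

152°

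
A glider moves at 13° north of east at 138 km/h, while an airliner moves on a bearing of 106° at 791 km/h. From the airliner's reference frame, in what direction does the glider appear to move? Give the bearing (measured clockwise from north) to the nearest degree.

292°

Taking east as x and north as y: glider velocity = (134.463, 31.043) km/h; airliner velocity = (760.358, -218.029) km/h.
Velocity of glider relative to airliner = (134.463, 31.043) − (760.358, -218.029) = (-625.895, 249.072) km/h.
Bearing = atan2(-625.89, 249.07) = 291.70° clockwise from north.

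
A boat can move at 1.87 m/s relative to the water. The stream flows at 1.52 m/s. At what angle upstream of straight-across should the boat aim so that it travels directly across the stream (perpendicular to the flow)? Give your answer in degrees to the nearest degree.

To cancel the current, the upstream component of the boat's velocity must equal the flow: 1.87 sin θ = 1.52.
sin θ = 1.52 / 1.87 = 0.8128.
θ = arcsin(0.8128) = 54.374°.

54°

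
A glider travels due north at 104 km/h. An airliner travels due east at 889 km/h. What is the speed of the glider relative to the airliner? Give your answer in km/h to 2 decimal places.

895.06 km/h

Taking east as x and north as y: glider velocity = (0.000, 104.000) km/h; airliner velocity = (889.000, 0.000) km/h.
Velocity of glider relative to airliner = (0.000, 104.000) − (889.000, 0.000) = (-889.000, 104.000) km/h.
Magnitude = |(-889.000, 104.000)| = 895.063 km/h.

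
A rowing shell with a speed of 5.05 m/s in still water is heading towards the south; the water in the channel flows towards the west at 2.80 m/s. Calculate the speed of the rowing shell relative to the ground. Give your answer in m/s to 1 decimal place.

Taking east as x and north as y: velocity relative to the water = (0.000, -5.050) m/s; the water relative to ground = (-2.800, 0.000) m/s.
Velocity relative to ground = (0.000, -5.050) + (-2.800, 0.000) = (-2.800, -5.050) m/s.
Speed = |(-2.800, -5.050)| = 5.774 m/s.

5.8 m/s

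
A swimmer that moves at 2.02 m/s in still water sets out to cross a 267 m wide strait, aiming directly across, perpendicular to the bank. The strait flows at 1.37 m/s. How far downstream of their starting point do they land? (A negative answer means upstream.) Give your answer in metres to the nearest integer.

Perpendicular speed = 2.020 m/s; crossing time = 267 / 2.020 = 132.178 s.
Net downstream speed = 1.370 m/s.
Drift = 1.370 × 132.178 = 181.084 m (downstream).

181 m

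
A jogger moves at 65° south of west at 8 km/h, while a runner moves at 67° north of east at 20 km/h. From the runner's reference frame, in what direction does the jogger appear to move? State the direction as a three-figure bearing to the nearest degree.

204°

Taking east as x and north as y: jogger velocity = (-3.381, -7.250) km/h; runner velocity = (7.815, 18.410) km/h.
Velocity of jogger relative to runner = (-3.381, -7.250) − (7.815, 18.410) = (-11.196, -25.661) km/h.
Bearing = atan2(-11.20, -25.66) = 203.57° clockwise from north.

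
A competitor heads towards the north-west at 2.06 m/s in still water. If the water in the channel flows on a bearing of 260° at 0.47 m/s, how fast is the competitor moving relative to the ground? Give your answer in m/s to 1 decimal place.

Taking east as x and north as y: velocity relative to the water = (-1.457, 1.457) m/s; the water relative to ground = (-0.463, -0.082) m/s.
Velocity relative to ground = (-1.457, 1.457) + (-0.463, -0.082) = (-1.919, 1.375) m/s.
Speed = |(-1.919, 1.375)| = 2.361 m/s.

2.4 m/s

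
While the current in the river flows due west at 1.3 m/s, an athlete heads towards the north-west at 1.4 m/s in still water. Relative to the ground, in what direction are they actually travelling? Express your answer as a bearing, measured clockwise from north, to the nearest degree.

Taking east as x and north as y: velocity relative to the water = (-0.990, 0.990) m/s; the water relative to ground = (-1.300, 0.000) m/s.
Velocity relative to ground = (-0.990, 0.990) + (-1.300, 0.000) = (-2.290, 0.990) m/s.
Bearing = atan2(-2.29, 0.99) = 293.38° clockwise from north.

293°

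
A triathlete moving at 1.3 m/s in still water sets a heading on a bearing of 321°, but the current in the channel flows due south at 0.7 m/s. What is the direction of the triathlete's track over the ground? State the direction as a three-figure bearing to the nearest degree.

Taking east as x and north as y: velocity relative to the water = (-0.818, 1.010) m/s; the water relative to ground = (0.000, -0.700) m/s.
Velocity relative to ground = (-0.818, 1.010) + (0.000, -0.700) = (-0.818, 0.310) m/s.
Bearing = atan2(-0.82, 0.31) = 290.77° clockwise from north.

291°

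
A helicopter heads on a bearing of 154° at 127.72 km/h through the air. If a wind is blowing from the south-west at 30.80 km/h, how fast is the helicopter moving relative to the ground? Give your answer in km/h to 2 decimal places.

Taking east as x and north as y: velocity relative to the air = (55.989, -114.794) km/h; the air relative to ground = (21.779, 21.779) km/h.
Velocity relative to ground = (55.989, -114.794) + (21.779, 21.779) = (77.768, -93.015) km/h.
Speed = |(77.768, -93.015)| = 121.242 km/h.

121.24 km/h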